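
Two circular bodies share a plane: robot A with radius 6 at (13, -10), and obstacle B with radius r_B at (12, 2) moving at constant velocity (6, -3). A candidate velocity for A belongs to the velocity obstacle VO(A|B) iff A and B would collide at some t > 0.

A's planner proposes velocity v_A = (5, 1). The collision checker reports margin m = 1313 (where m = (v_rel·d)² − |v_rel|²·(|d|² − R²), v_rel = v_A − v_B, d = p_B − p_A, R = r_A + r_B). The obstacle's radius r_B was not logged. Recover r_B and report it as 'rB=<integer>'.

m = 1313
d = (-1, 12);  v_rel = (-1, 4),  |v_rel|² = 17
v_rel×d = (-1)·(12) − (4)·(-1) = -8
since m = R²·17 − (-8)²:  R² = (64 + 1313) / 17 = 81
R = √81 = 9  ⇒  r_B = 9 − 6 = 3

rB=3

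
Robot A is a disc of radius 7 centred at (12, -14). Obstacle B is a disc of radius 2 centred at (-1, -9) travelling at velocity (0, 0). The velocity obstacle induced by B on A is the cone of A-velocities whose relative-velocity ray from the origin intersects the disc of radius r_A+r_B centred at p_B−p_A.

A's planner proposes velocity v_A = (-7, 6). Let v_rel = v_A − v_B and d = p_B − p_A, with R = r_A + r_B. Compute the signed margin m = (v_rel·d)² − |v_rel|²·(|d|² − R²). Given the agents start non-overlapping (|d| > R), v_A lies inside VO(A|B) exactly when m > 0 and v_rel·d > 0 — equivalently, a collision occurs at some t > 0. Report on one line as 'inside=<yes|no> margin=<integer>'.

d = (-13, 5),  |d|² = 194;  R = 7+2 = 9,  c = 194−9² = 113
v_rel = (-7, 6),  |v_rel|² = 85;  v_rel·d = (-7)·(-13) + (6)·(5) = 121
85·t² − 242·t + 113 = 0  ⇒  m = 121² − 85·113 = 5036
m = 5036 > 0,  v_rel·d = 121 > 0  ⇒  inside

inside=yes margin=5036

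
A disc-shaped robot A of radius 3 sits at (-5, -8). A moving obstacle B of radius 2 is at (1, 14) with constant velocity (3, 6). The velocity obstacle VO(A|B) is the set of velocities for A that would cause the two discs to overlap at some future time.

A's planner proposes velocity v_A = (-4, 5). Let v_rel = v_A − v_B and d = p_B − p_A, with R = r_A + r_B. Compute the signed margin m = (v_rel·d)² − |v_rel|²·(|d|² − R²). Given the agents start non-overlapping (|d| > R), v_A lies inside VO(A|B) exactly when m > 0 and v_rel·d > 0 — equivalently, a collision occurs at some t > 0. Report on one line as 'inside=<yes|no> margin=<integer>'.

d = (6, 22),  |d|² = 520;  R = 3+2 = 5,  c = 520−5² = 495
v_rel = (-7, -1),  |v_rel|² = 50;  v_rel·d = (-7)·(6) + (-1)·(22) = -64
50·t² + 128·t + 495 = 0  ⇒  m = (-64)² − 50·495 = -20654
m = -20654 < 0,  v_rel·d = -64 < 0  ⇒  outside

inside=no margin=-20654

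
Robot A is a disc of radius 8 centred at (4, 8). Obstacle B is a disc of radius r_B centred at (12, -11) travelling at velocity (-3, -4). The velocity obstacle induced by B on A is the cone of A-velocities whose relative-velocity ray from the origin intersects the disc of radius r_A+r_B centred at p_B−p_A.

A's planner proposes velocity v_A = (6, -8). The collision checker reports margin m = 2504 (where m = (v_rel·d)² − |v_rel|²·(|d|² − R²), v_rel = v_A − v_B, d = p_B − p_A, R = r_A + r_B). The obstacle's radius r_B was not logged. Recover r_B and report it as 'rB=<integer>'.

m = 2504
d = (8, -19);  v_rel = (9, -4),  |v_rel|² = 97
v_rel×d = (9)·(-19) − (-4)·(8) = -139
since m = R²·97 − (-139)²:  R² = (19321 + 2504) / 97 = 225
R = √225 = 15  ⇒  r_B = 15 − 8 = 7

rB=7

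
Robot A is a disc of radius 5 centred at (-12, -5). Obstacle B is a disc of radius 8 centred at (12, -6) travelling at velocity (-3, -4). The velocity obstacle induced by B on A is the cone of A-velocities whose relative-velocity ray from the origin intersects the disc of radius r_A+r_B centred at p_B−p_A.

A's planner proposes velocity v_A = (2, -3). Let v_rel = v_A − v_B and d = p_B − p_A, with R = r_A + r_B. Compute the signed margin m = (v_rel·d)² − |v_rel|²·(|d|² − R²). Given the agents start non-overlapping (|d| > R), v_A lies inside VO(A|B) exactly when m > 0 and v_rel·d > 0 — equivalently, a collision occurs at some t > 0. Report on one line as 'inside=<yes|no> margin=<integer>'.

d = (24, -1),  |d|² = 577;  R = 5+8 = 13,  c = 577−13² = 408
v_rel = (5, 1),  |v_rel|² = 26;  v_rel·d = (5)·(24) + (1)·(-1) = 119
26·t² − 238·t + 408 = 0  ⇒  m = 119² − 26·408 = 3553
m = 3553 > 0,  v_rel·d = 119 > 0  ⇒  inside

inside=yes margin=3553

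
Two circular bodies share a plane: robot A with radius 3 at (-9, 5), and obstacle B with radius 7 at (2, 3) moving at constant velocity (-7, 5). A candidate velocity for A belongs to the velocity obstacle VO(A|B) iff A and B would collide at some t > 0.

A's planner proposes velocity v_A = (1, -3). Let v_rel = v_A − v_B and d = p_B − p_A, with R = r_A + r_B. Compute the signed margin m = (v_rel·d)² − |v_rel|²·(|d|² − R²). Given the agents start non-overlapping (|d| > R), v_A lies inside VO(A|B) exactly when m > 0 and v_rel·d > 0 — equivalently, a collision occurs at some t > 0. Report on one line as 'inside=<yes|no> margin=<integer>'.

d = (11, -2),  |d|² = 125;  R = 3+7 = 10,  c = 125−10² = 25
v_rel = (8, -8),  |v_rel|² = 128;  v_rel·d = (8)·(11) + (-8)·(-2) = 104
128·t² − 208·t + 25 = 0  ⇒  m = 104² − 128·25 = 7616
m = 7616 > 0,  v_rel·d = 104 > 0  ⇒  inside

inside=yes margin=7616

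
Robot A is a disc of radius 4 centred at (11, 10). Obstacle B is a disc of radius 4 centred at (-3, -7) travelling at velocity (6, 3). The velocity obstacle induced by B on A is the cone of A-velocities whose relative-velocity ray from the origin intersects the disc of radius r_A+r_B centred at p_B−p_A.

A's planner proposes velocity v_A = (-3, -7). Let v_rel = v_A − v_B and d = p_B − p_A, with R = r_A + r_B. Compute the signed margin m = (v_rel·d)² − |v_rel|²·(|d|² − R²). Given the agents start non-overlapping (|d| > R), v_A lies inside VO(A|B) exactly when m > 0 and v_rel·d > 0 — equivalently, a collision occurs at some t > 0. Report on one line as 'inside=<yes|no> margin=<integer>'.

d = (-14, -17),  |d|² = 485;  R = 4+4 = 8,  c = 485−8² = 421
v_rel = (-9, -10),  |v_rel|² = 181;  v_rel·d = (-9)·(-14) + (-10)·(-17) = 296
181·t² − 592·t + 421 = 0  ⇒  m = 296² − 181·421 = 11415
m = 11415 > 0,  v_rel·d = 296 > 0  ⇒  inside

inside=yes margin=11415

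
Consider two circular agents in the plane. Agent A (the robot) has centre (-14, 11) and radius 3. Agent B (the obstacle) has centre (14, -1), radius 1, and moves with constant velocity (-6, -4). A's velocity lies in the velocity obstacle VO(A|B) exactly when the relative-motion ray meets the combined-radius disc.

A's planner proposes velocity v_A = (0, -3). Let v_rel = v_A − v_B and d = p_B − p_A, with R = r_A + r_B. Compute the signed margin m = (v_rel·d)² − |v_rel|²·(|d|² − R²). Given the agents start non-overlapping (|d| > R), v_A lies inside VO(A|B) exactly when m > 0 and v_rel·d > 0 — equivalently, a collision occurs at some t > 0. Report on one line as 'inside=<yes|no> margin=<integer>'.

d = (28, -12),  |d|² = 928;  R = 3+1 = 4,  c = 928−4² = 912
v_rel = (6, 1),  |v_rel|² = 37;  v_rel·d = (6)·(28) + (1)·(-12) = 156
37·t² − 312·t + 912 = 0  ⇒  m = 156² − 37·912 = -9408
m = -9408 < 0,  v_rel·d = 156 > 0  ⇒  outside

inside=no margin=-9408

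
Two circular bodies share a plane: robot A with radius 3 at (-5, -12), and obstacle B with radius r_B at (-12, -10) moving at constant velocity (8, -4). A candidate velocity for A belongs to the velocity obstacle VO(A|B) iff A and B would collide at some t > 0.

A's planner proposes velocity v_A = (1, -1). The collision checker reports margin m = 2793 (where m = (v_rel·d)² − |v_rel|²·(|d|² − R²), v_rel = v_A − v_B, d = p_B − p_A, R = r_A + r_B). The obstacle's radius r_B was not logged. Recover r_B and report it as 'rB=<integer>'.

m = 2793
d = (-7, 2);  v_rel = (-7, 3),  |v_rel|² = 58
v_rel×d = (-7)·(2) − (3)·(-7) = 7
since m = R²·58 − 7²:  R² = (49 + 2793) / 58 = 49
R = √49 = 7  ⇒  r_B = 7 − 3 = 4

rB=4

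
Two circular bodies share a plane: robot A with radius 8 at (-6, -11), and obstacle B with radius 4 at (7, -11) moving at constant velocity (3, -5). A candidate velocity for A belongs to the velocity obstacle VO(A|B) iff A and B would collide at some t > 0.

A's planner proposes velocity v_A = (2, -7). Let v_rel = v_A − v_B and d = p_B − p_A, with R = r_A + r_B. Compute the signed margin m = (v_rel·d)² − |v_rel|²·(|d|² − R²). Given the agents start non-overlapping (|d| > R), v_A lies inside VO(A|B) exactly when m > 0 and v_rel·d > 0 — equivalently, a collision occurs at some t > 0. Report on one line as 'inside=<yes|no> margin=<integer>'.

d = (13, 0),  |d|² = 169;  R = 8+4 = 12,  c = 169−12² = 25
v_rel = (-1, -2),  |v_rel|² = 5;  v_rel·d = (-1)·(13) + (-2)·(0) = -13
5·t² + 26·t + 25 = 0  ⇒  m = (-13)² − 5·25 = 44
m = 44 > 0,  v_rel·d = -13 < 0  ⇒  outside

inside=no margin=44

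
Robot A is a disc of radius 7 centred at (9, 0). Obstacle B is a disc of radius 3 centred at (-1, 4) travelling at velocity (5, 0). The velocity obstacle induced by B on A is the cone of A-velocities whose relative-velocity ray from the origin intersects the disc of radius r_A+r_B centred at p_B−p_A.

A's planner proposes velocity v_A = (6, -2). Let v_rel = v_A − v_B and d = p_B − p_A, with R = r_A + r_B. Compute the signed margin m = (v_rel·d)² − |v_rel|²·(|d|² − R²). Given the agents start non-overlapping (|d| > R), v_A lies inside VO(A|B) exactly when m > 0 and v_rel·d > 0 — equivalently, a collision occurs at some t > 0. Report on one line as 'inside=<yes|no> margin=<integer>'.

d = (-10, 4),  |d|² = 116;  R = 7+3 = 10,  c = 116−10² = 16
v_rel = (1, -2),  |v_rel|² = 5;  v_rel·d = (1)·(-10) + (-2)·(4) = -18
5·t² + 36·t + 16 = 0  ⇒  m = (-18)² − 5·16 = 244
m = 244 > 0,  v_rel·d = -18 < 0  ⇒  outside

inside=no margin=244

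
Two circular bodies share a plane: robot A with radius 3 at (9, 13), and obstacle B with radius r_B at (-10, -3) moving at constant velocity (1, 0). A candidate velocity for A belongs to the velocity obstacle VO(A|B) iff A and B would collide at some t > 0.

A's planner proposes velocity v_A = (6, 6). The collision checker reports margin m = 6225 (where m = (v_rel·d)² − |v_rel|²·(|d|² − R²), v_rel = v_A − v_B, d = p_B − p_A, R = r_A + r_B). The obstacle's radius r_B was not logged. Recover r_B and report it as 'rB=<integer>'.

m = 6225
d = (-19, -16);  v_rel = (5, 6),  |v_rel|² = 61
v_rel×d = (5)·(-16) − (6)·(-19) = 34
since m = R²·61 − 34²:  R² = (1156 + 6225) / 61 = 121
R = √121 = 11  ⇒  r_B = 11 − 3 = 8

rB=8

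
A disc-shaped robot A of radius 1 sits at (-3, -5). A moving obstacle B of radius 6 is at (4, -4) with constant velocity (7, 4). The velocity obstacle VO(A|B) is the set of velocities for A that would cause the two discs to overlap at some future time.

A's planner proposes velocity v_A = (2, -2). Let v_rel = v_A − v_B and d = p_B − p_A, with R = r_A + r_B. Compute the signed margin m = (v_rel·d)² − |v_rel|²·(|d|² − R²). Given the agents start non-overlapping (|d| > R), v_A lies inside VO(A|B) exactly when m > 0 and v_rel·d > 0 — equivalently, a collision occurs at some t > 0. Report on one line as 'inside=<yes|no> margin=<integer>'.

d = (7, 1),  |d|² = 50;  R = 1+6 = 7,  c = 50−7² = 1
v_rel = (-5, -6),  |v_rel|² = 61;  v_rel·d = (-5)·(7) + (-6)·(1) = -41
61·t² + 82·t + 1 = 0  ⇒  m = (-41)² − 61·1 = 1620
m = 1620 > 0,  v_rel·d = -41 < 0  ⇒  outside

inside=no margin=1620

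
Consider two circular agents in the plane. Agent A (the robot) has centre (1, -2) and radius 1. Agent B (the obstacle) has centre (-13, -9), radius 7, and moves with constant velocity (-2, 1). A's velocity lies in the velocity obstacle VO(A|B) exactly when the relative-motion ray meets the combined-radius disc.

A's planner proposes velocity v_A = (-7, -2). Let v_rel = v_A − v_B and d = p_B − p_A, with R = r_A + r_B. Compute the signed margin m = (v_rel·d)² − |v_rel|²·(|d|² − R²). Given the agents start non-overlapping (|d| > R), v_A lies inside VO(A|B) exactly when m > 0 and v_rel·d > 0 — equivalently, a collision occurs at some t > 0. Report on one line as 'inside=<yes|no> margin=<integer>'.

d = (-14, -7),  |d|² = 245;  R = 1+7 = 8,  c = 245−8² = 181
v_rel = (-5, -3),  |v_rel|² = 34;  v_rel·d = (-5)·(-14) + (-3)·(-7) = 91
34·t² − 182·t + 181 = 0  ⇒  m = 91² − 34·181 = 2127
m = 2127 > 0,  v_rel·d = 91 > 0  ⇒  inside

inside=yes margin=2127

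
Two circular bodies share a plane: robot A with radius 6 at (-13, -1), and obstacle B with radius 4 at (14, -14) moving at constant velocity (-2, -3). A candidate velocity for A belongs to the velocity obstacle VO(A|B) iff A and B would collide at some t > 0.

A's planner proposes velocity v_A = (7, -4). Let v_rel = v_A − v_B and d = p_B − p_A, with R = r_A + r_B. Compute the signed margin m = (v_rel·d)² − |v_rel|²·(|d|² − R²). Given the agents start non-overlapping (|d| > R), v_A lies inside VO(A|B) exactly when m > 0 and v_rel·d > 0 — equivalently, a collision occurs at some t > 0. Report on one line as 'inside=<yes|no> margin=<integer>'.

d = (27, -13),  |d|² = 898;  R = 6+4 = 10,  c = 898−10² = 798
v_rel = (9, -1),  |v_rel|² = 82;  v_rel·d = (9)·(27) + (-1)·(-13) = 256
82·t² − 512·t + 798 = 0  ⇒  m = 256² − 82·798 = 100
m = 100 > 0,  v_rel·d = 256 > 0  ⇒  inside

inside=yes margin=100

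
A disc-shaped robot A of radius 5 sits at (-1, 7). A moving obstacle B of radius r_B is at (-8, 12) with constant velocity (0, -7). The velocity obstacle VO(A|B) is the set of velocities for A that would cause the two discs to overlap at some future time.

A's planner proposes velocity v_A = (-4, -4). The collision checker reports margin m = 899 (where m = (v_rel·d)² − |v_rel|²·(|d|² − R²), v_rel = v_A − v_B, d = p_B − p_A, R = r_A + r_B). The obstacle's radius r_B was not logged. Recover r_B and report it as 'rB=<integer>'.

m = 899
d = (-7, 5);  v_rel = (-4, 3),  |v_rel|² = 25
v_rel×d = (-4)·(5) − (3)·(-7) = 1
since m = R²·25 − 1²:  R² = (1 + 899) / 25 = 36
R = √36 = 6  ⇒  r_B = 6 − 5 = 1

rB=1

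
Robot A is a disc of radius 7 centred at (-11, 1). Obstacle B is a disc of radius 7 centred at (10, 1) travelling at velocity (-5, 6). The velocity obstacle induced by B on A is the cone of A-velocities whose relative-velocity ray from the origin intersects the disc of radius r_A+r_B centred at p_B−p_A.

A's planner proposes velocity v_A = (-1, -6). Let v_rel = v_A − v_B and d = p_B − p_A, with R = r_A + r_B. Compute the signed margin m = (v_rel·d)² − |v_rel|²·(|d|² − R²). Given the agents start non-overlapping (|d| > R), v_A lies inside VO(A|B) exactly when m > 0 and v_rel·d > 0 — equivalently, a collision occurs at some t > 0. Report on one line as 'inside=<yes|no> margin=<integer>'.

d = (21, 0),  |d|² = 441;  R = 7+7 = 14,  c = 441−14² = 245
v_rel = (4, -12),  |v_rel|² = 160;  v_rel·d = (4)·(21) + (-12)·(0) = 84
160·t² − 168·t + 245 = 0  ⇒  m = 84² − 160·245 = -32144
m = -32144 < 0,  v_rel·d = 84 > 0  ⇒  outside

inside=no margin=-32144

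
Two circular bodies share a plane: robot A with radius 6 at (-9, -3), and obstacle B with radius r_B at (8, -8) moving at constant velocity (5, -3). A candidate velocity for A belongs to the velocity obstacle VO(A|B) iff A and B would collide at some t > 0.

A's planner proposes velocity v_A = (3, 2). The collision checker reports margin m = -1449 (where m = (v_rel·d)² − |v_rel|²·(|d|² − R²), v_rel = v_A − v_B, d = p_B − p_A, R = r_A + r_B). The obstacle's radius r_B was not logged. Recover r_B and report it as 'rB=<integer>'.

m = -1449
d = (17, -5);  v_rel = (-2, 5),  |v_rel|² = 29
v_rel×d = (-2)·(-5) − (5)·(17) = -75
since m = R²·29 − (-75)²:  R² = (5625 + -1449) / 29 = 144
R = √144 = 12  ⇒  r_B = 12 − 6 = 6

rB=6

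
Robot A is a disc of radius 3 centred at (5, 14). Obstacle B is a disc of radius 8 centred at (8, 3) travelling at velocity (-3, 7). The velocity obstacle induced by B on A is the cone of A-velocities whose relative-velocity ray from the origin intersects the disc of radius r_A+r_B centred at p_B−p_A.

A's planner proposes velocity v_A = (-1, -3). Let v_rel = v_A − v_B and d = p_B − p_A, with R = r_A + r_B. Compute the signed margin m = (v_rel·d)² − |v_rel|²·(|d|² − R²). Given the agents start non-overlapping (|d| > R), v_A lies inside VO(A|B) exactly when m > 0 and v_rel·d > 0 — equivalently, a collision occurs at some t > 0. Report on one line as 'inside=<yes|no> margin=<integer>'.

d = (3, -11),  |d|² = 130;  R = 3+8 = 11,  c = 130−11² = 9
v_rel = (2, -10),  |v_rel|² = 104;  v_rel·d = (2)·(3) + (-10)·(-11) = 116
104·t² − 232·t + 9 = 0  ⇒  m = 116² − 104·9 = 12520
m = 12520 > 0,  v_rel·d = 116 > 0  ⇒  inside

inside=yes margin=12520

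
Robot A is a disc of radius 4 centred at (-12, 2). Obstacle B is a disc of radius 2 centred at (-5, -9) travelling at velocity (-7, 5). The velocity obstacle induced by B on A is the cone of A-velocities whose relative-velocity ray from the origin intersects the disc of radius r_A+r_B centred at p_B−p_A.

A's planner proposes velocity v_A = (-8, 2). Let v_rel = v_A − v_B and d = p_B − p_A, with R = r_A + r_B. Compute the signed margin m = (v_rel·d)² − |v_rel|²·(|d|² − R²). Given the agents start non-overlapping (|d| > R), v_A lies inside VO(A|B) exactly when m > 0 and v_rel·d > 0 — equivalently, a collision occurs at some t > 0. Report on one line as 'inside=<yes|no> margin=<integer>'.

d = (7, -11),  |d|² = 170;  R = 4+2 = 6,  c = 170−6² = 134
v_rel = (-1, -3),  |v_rel|² = 10;  v_rel·d = (-1)·(7) + (-3)·(-11) = 26
10·t² − 52·t + 134 = 0  ⇒  m = 26² − 10·134 = -664
m = -664 < 0,  v_rel·d = 26 > 0  ⇒  outside

inside=no margin=-664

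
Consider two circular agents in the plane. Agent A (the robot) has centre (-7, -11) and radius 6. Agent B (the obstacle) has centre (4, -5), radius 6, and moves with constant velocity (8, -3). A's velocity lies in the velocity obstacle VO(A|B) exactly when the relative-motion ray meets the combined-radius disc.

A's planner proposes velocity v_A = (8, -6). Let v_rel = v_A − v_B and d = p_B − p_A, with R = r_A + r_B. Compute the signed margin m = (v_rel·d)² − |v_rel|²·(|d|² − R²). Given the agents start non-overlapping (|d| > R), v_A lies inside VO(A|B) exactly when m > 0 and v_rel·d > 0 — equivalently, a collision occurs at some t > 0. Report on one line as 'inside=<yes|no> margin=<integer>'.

d = (11, 6),  |d|² = 157;  R = 6+6 = 12,  c = 157−12² = 13
v_rel = (0, -3),  |v_rel|² = 9;  v_rel·d = (0)·(11) + (-3)·(6) = -18
9·t² + 36·t + 13 = 0  ⇒  m = (-18)² − 9·13 = 207
m = 207 > 0,  v_rel·d = -18 < 0  ⇒  outside

inside=no margin=207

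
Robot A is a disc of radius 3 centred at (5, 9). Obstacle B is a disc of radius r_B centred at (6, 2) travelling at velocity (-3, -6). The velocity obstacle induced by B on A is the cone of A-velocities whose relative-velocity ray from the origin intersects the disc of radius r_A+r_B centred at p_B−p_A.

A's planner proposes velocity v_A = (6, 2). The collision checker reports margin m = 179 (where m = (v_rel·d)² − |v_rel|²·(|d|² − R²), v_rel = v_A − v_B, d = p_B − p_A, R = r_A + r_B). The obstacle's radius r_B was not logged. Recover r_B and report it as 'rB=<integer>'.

m = 179
d = (1, -7);  v_rel = (9, 8),  |v_rel|² = 145
v_rel×d = (9)·(-7) − (8)·(1) = -71
since m = R²·145 − (-71)²:  R² = (5041 + 179) / 145 = 36
R = √36 = 6  ⇒  r_B = 6 − 3 = 3

rB=3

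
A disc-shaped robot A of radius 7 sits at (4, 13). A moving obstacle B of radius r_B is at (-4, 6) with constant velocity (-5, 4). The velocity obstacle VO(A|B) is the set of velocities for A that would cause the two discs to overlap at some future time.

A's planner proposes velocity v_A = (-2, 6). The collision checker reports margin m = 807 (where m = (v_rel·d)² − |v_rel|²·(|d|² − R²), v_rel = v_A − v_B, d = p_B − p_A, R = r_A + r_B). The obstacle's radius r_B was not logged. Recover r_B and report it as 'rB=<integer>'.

m = 807
d = (-8, -7);  v_rel = (3, 2),  |v_rel|² = 13
v_rel×d = (3)·(-7) − (2)·(-8) = -5
since m = R²·13 − (-5)²:  R² = (25 + 807) / 13 = 64
R = √64 = 8  ⇒  r_B = 8 − 7 = 1

rB=1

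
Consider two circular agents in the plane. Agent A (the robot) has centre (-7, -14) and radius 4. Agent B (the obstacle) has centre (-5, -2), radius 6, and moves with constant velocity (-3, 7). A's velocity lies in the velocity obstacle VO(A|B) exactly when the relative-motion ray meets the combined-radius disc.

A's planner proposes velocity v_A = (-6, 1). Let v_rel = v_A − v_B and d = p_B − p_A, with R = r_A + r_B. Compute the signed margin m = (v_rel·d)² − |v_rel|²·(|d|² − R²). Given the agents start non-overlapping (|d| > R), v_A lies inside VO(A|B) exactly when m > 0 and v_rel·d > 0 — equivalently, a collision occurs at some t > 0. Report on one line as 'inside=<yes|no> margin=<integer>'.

d = (2, 12),  |d|² = 148;  R = 4+6 = 10,  c = 148−10² = 48
v_rel = (-3, -6),  |v_rel|² = 45;  v_rel·d = (-3)·(2) + (-6)·(12) = -78
45·t² + 156·t + 48 = 0  ⇒  m = (-78)² − 45·48 = 3924
m = 3924 > 0,  v_rel·d = -78 < 0  ⇒  outside

inside=no margin=3924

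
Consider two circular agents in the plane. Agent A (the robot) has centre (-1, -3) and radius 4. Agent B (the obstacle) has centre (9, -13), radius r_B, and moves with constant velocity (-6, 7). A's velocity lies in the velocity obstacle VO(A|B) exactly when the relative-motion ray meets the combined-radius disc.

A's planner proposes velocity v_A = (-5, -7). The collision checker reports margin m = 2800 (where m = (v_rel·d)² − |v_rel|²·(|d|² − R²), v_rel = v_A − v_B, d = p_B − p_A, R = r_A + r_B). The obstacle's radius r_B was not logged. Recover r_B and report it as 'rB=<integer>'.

m = 2800
d = (10, -10);  v_rel = (1, -14),  |v_rel|² = 197
v_rel×d = (1)·(-10) − (-14)·(10) = 130
since m = R²·197 − 130²:  R² = (16900 + 2800) / 197 = 100
R = √100 = 10  ⇒  r_B = 10 − 4 = 6

rB=6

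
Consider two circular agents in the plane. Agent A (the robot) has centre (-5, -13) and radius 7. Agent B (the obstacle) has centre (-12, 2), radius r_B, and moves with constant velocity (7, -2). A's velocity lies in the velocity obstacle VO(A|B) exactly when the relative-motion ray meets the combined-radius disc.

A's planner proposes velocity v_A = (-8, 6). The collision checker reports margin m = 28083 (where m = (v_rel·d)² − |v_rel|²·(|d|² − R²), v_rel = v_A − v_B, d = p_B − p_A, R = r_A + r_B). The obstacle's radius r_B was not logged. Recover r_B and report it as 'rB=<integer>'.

m = 28083
d = (-7, 15);  v_rel = (-15, 8),  |v_rel|² = 289
v_rel×d = (-15)·(15) − (8)·(-7) = -169
since m = R²·289 − (-169)²:  R² = (28561 + 28083) / 289 = 196
R = √196 = 14  ⇒  r_B = 14 − 7 = 7

rB=7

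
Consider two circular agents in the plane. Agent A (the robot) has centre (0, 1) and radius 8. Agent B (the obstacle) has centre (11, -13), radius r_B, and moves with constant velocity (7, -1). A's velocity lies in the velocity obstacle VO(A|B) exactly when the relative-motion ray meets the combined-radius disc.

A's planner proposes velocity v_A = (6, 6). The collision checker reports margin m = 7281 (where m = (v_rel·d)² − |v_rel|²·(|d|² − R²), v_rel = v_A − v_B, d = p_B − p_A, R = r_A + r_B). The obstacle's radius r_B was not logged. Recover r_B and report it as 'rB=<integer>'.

m = 7281
d = (11, -14);  v_rel = (-1, 7),  |v_rel|² = 50
v_rel×d = (-1)·(-14) − (7)·(11) = -63
since m = R²·50 − (-63)²:  R² = (3969 + 7281) / 50 = 225
R = √225 = 15  ⇒  r_B = 15 − 8 = 7

rB=7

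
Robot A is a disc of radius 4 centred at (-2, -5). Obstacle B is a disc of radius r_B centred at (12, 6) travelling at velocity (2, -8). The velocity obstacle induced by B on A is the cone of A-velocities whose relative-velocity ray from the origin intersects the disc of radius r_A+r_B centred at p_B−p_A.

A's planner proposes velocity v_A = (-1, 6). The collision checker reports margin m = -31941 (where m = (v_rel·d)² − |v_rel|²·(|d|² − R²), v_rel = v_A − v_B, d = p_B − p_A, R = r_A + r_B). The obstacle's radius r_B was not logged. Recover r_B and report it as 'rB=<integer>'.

m = -31941
d = (14, 11);  v_rel = (-3, 14),  |v_rel|² = 205
v_rel×d = (-3)·(11) − (14)·(14) = -229
since m = R²·205 − (-229)²:  R² = (52441 + -31941) / 205 = 100
R = √100 = 10  ⇒  r_B = 10 − 4 = 6

rB=6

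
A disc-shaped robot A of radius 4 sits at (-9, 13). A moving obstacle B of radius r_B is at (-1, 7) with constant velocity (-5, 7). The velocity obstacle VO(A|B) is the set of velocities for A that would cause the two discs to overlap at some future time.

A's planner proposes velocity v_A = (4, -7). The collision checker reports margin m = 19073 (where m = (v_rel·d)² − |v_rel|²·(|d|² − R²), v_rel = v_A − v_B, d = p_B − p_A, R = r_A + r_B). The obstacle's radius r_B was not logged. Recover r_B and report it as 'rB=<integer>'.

m = 19073
d = (8, -6);  v_rel = (9, -14),  |v_rel|² = 277
v_rel×d = (9)·(-6) − (-14)·(8) = 58
since m = R²·277 − 58²:  R² = (3364 + 19073) / 277 = 81
R = √81 = 9  ⇒  r_B = 9 − 4 = 5

rB=5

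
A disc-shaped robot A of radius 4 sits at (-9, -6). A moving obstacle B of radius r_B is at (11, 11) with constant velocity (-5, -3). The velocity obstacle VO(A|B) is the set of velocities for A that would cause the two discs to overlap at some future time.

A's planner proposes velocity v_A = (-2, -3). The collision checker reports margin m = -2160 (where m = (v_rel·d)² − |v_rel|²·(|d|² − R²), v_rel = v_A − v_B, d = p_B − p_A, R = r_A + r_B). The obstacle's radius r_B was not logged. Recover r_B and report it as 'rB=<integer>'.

m = -2160
d = (20, 17);  v_rel = (3, 0),  |v_rel|² = 9
v_rel×d = (3)·(17) − (0)·(20) = 51
since m = R²·9 − 51²:  R² = (2601 + -2160) / 9 = 49
R = √49 = 7  ⇒  r_B = 7 − 4 = 3

rB=3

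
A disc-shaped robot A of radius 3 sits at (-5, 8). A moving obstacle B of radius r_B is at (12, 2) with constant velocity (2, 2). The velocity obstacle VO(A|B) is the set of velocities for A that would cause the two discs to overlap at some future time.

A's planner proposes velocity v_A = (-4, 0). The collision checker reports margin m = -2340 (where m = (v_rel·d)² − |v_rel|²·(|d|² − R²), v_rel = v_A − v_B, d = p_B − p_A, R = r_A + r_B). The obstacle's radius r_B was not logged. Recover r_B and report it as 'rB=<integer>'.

m = -2340
d = (17, -6);  v_rel = (-6, -2),  |v_rel|² = 40
v_rel×d = (-6)·(-6) − (-2)·(17) = 70
since m = R²·40 − 70²:  R² = (4900 + -2340) / 40 = 64
R = √64 = 8  ⇒  r_B = 8 − 3 = 5

rB=5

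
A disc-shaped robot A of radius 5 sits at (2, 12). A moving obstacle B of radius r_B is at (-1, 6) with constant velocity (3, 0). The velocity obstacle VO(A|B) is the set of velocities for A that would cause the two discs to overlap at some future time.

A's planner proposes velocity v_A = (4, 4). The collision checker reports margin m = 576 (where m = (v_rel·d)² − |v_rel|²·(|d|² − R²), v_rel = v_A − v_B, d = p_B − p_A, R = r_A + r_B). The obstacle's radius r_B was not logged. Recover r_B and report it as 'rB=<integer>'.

m = 576
d = (-3, -6);  v_rel = (1, 4),  |v_rel|² = 17
v_rel×d = (1)·(-6) − (4)·(-3) = 6
since m = R²·17 − 6²:  R² = (36 + 576) / 17 = 36
R = √36 = 6  ⇒  r_B = 6 − 5 = 1

rB=1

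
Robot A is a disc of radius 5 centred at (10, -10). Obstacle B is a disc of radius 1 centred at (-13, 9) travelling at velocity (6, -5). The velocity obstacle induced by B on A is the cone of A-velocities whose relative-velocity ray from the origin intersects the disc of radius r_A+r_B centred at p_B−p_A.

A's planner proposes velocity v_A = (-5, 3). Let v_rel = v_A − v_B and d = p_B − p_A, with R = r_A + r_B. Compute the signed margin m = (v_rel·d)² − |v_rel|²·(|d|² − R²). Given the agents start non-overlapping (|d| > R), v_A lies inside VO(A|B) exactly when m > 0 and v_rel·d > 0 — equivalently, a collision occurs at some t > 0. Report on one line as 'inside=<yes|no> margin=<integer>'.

d = (-23, 19),  |d|² = 890;  R = 5+1 = 6,  c = 890−6² = 854
v_rel = (-11, 8),  |v_rel|² = 185;  v_rel·d = (-11)·(-23) + (8)·(19) = 405
185·t² − 810·t + 854 = 0  ⇒  m = 405² − 185·854 = 6035
m = 6035 > 0,  v_rel·d = 405 > 0  ⇒  inside

inside=yes margin=6035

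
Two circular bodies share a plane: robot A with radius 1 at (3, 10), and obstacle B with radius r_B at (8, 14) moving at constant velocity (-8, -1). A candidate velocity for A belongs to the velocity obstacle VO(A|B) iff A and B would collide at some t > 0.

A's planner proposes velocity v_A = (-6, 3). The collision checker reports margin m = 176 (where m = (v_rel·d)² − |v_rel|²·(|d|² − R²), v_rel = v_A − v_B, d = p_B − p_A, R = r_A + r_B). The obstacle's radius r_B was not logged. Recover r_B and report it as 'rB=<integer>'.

m = 176
d = (5, 4);  v_rel = (2, 4),  |v_rel|² = 20
v_rel×d = (2)·(4) − (4)·(5) = -12
since m = R²·20 − (-12)²:  R² = (144 + 176) / 20 = 16
R = √16 = 4  ⇒  r_B = 4 − 1 = 3

rB=3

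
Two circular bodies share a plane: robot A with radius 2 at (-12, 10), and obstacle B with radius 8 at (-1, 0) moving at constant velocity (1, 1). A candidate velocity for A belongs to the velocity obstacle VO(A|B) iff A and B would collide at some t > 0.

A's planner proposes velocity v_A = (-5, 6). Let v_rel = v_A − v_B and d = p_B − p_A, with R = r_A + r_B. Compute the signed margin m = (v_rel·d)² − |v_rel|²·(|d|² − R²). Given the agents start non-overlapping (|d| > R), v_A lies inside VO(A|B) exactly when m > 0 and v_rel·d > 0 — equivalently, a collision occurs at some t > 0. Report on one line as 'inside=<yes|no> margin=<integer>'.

d = (11, -10),  |d|² = 221;  R = 2+8 = 10,  c = 221−10² = 121
v_rel = (-6, 5),  |v_rel|² = 61;  v_rel·d = (-6)·(11) + (5)·(-10) = -116
61·t² + 232·t + 121 = 0  ⇒  m = (-116)² − 61·121 = 6075
m = 6075 > 0,  v_rel·d = -116 < 0  ⇒  outside

inside=no margin=6075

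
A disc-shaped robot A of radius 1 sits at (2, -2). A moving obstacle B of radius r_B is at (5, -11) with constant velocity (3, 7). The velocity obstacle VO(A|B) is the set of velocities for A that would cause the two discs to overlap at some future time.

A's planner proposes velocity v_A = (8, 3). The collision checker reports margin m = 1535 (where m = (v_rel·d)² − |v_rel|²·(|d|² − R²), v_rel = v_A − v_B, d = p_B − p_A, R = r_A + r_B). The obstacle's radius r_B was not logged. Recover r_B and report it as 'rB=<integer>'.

m = 1535
d = (3, -9);  v_rel = (5, -4),  |v_rel|² = 41
v_rel×d = (5)·(-9) − (-4)·(3) = -33
since m = R²·41 − (-33)²:  R² = (1089 + 1535) / 41 = 64
R = √64 = 8  ⇒  r_B = 8 − 1 = 7

rB=7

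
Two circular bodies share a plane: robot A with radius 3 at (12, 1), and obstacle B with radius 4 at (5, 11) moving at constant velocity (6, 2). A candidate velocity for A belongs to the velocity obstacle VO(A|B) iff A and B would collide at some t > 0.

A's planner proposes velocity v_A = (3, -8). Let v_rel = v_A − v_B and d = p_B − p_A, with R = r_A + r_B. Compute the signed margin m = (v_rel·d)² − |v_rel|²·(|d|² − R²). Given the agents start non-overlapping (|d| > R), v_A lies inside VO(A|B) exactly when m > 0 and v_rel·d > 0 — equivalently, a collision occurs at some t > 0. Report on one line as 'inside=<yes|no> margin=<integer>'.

d = (-7, 10),  |d|² = 149;  R = 3+4 = 7,  c = 149−7² = 100
v_rel = (-3, -10),  |v_rel|² = 109;  v_rel·d = (-3)·(-7) + (-10)·(10) = -79
109·t² + 158·t + 100 = 0  ⇒  m = (-79)² − 109·100 = -4659
m = -4659 < 0,  v_rel·d = -79 < 0  ⇒  outside

inside=no margin=-4659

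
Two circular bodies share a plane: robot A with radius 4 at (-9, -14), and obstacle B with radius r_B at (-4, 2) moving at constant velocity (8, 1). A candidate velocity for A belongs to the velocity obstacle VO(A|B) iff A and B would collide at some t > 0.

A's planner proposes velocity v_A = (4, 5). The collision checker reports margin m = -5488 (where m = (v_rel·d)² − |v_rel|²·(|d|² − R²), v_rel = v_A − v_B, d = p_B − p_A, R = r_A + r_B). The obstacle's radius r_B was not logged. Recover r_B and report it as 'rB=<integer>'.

m = -5488
d = (5, 16);  v_rel = (-4, 4),  |v_rel|² = 32
v_rel×d = (-4)·(16) − (4)·(5) = -84
since m = R²·32 − (-84)²:  R² = (7056 + -5488) / 32 = 49
R = √49 = 7  ⇒  r_B = 7 − 4 = 3

rB=3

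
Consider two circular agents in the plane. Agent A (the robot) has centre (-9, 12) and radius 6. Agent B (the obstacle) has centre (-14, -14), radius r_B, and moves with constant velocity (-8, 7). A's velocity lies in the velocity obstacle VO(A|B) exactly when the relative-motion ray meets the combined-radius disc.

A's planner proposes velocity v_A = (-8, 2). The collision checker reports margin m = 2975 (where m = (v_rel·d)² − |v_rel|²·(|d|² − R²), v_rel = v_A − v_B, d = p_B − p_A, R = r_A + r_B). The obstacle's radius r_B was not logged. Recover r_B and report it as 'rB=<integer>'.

m = 2975
d = (-5, -26);  v_rel = (0, -5),  |v_rel|² = 25
v_rel×d = (0)·(-26) − (-5)·(-5) = -25
since m = R²·25 − (-25)²:  R² = (625 + 2975) / 25 = 144
R = √144 = 12  ⇒  r_B = 12 − 6 = 6

rB=6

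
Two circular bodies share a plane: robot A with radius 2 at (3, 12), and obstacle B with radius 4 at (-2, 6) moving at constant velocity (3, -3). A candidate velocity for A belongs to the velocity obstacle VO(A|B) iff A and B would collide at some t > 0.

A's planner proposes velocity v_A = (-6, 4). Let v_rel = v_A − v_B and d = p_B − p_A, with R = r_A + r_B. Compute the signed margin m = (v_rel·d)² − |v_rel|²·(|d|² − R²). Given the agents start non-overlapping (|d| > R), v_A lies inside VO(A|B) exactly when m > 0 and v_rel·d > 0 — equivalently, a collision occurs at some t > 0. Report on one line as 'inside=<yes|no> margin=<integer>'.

d = (-5, -6),  |d|² = 61;  R = 2+4 = 6,  c = 61−6² = 25
v_rel = (-9, 7),  |v_rel|² = 130;  v_rel·d = (-9)·(-5) + (7)·(-6) = 3
130·t² − 6·t + 25 = 0  ⇒  m = 3² − 130·25 = -3241
m = -3241 < 0,  v_rel·d = 3 > 0  ⇒  outside

inside=no margin=-3241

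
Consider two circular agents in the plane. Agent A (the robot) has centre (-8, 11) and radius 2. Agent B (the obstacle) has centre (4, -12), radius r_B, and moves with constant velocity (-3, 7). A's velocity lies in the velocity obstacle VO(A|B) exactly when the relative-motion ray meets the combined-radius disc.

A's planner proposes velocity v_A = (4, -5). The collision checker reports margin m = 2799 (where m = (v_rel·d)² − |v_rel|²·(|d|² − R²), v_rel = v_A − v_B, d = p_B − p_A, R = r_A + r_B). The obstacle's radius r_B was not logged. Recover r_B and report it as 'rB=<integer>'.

m = 2799
d = (12, -23);  v_rel = (7, -12),  |v_rel|² = 193
v_rel×d = (7)·(-23) − (-12)·(12) = -17
since m = R²·193 − (-17)²:  R² = (289 + 2799) / 193 = 16
R = √16 = 4  ⇒  r_B = 4 − 2 = 2

rB=2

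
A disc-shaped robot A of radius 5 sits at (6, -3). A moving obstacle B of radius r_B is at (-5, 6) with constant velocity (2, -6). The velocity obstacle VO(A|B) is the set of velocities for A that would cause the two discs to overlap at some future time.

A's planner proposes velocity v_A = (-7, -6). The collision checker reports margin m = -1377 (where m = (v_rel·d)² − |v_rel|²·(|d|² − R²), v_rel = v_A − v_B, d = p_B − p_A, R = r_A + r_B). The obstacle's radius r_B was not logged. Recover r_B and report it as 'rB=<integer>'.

m = -1377
d = (-11, 9);  v_rel = (-9, 0),  |v_rel|² = 81
v_rel×d = (-9)·(9) − (0)·(-11) = -81
since m = R²·81 − (-81)²:  R² = (6561 + -1377) / 81 = 64
R = √64 = 8  ⇒  r_B = 8 − 5 = 3

rB=3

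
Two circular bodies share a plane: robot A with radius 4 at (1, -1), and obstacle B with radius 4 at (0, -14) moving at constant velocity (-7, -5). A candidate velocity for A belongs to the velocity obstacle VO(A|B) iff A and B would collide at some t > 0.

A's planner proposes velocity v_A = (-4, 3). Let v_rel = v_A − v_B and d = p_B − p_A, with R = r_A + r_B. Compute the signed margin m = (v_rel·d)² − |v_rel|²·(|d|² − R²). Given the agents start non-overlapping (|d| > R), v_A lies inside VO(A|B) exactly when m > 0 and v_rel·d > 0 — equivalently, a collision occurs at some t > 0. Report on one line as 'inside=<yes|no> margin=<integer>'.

d = (-1, -13),  |d|² = 170;  R = 4+4 = 8,  c = 170−8² = 106
v_rel = (3, 8),  |v_rel|² = 73;  v_rel·d = (3)·(-1) + (8)·(-13) = -107
73·t² + 214·t + 106 = 0  ⇒  m = (-107)² − 73·106 = 3711
m = 3711 > 0,  v_rel·d = -107 < 0  ⇒  outside

inside=no margin=3711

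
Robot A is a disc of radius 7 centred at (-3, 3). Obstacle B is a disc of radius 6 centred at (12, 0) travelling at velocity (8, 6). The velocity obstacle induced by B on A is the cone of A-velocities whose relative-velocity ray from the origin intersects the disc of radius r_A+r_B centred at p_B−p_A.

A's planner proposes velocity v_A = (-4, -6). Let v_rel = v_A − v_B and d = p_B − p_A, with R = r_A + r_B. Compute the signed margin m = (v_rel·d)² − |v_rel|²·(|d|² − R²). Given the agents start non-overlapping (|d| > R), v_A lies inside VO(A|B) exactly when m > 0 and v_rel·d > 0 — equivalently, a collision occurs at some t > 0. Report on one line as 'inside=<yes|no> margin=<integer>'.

d = (15, -3),  |d|² = 234;  R = 7+6 = 13,  c = 234−13² = 65
v_rel = (-12, -12),  |v_rel|² = 288;  v_rel·d = (-12)·(15) + (-12)·(-3) = -144
288·t² + 288·t + 65 = 0  ⇒  m = (-144)² − 288·65 = 2016
m = 2016 > 0,  v_rel·d = -144 < 0  ⇒  outside

inside=no margin=2016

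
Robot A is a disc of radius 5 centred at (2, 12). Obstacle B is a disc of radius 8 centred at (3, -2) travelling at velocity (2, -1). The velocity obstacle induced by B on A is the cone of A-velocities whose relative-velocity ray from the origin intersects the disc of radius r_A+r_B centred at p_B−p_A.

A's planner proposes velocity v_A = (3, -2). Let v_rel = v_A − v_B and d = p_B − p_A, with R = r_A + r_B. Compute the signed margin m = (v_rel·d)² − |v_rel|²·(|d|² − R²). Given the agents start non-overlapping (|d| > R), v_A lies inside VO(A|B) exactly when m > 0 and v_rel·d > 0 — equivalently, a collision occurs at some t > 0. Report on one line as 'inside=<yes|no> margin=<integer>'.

d = (1, -14),  |d|² = 197;  R = 5+8 = 13,  c = 197−13² = 28
v_rel = (1, -1),  |v_rel|² = 2;  v_rel·d = (1)·(1) + (-1)·(-14) = 15
2·t² − 30·t + 28 = 0  ⇒  m = 15² − 2·28 = 169
m = 169 > 0,  v_rel·d = 15 > 0  ⇒  inside

inside=yes margin=169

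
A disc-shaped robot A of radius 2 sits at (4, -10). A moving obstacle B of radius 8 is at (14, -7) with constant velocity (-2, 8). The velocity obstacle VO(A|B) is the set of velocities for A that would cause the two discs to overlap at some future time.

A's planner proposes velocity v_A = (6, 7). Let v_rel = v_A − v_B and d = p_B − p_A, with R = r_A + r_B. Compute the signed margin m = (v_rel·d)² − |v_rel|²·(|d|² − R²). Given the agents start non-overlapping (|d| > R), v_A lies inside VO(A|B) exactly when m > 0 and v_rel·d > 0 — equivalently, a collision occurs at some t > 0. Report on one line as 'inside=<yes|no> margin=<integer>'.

d = (10, 3),  |d|² = 109;  R = 2+8 = 10,  c = 109−10² = 9
v_rel = (8, -1),  |v_rel|² = 65;  v_rel·d = (8)·(10) + (-1)·(3) = 77
65·t² − 154·t + 9 = 0  ⇒  m = 77² − 65·9 = 5344
m = 5344 > 0,  v_rel·d = 77 > 0  ⇒  inside

inside=yes margin=5344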